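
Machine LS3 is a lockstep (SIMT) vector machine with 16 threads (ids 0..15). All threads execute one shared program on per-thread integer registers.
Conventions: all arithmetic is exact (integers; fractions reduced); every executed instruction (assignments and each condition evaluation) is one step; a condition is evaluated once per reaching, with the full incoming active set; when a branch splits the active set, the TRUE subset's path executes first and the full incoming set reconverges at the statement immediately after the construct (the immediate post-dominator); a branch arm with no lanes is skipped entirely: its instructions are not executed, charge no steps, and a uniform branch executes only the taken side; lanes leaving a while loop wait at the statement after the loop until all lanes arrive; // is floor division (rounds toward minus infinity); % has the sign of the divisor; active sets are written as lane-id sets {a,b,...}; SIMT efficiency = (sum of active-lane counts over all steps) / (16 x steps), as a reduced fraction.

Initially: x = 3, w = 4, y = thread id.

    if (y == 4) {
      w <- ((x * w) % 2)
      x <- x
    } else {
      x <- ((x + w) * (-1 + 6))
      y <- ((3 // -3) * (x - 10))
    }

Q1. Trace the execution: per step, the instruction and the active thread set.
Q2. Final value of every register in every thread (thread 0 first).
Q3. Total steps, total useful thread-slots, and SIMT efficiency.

step 0: eval (y == 4)                {0,1,2,3,4,5,6,7,8,9,10,11,12,13,14,15}
step 1: w <- ((x * w) % 2)           {4}
step 2: x <- x                       {4}
step 3: x <- ((x + w) * (-1 + 6))    {0,1,2,3,5,6,7,8,9,10,11,12,13,14,15}
step 4: y <- ((3 // -3) * (x - 10))  {0,1,2,3,5,6,7,8,9,10,11,12,13,14,15}

Answer: 5 steps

x: 35,35,35,35,3,35,35,35,35,35,35,35,35,35,35,35
w: 4,4,4,4,0,4,4,4,4,4,4,4,4,4,4,4
y: -25,-25,-25,-25,4,-25,-25,-25,-25,-25,-25,-25,-25,-25,-25,-25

steps = 5; useful = 48; efficiency = 48/80 = 3/5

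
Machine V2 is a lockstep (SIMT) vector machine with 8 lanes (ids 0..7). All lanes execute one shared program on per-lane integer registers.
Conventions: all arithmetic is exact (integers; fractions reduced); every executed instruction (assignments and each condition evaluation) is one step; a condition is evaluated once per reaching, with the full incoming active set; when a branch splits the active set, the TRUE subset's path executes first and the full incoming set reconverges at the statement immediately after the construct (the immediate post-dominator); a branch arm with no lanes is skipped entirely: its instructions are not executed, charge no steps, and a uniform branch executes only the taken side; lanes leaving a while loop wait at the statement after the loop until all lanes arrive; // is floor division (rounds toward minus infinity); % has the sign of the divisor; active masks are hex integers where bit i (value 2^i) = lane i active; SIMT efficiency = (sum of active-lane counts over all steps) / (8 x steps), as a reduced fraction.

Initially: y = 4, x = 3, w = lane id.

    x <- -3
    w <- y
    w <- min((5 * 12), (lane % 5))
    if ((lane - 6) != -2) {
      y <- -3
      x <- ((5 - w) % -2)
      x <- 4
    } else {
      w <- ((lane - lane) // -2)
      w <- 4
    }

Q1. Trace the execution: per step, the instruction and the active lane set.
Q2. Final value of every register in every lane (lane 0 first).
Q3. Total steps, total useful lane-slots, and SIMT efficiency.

step 0: x <- -3                      0xff
step 1: w <- y                       0xff
step 2: w <- min((5 * 12), (lane % 5)) 0xff
step 3: eval ((lane - 6) != -2)      0xff
step 4: y <- -3                      0xef
step 5: x <- ((5 - w) % -2)          0xef
step 6: x <- 4                       0xef
step 7: w <- ((lane - lane) // -2)   0x10
step 8: w <- 4                       0x10

Answer: 9 steps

y: -3,-3,-3,-3,4,-3,-3,-3
x: 4,4,4,4,-3,4,4,4
w: 0,1,2,3,4,0,1,2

steps = 9; useful = 55; efficiency = 55/72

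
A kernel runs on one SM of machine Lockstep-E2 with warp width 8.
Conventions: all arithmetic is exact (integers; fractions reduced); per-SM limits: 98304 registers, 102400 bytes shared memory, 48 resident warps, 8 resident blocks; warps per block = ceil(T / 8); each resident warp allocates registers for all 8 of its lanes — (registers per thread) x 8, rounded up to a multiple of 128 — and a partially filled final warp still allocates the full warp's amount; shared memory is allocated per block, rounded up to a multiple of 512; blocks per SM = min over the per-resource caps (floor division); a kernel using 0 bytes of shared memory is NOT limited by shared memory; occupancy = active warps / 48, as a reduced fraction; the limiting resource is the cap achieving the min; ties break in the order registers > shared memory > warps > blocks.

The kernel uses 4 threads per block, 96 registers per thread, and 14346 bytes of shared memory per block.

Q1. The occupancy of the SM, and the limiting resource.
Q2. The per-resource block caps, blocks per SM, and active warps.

Answer: occupancy 1/8, limited by shared memory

registers: 128 blocks
shared memory: 6 blocks
warps: 48 blocks
blocks: 8 blocks

Answer: 6 blocks, 6 active warps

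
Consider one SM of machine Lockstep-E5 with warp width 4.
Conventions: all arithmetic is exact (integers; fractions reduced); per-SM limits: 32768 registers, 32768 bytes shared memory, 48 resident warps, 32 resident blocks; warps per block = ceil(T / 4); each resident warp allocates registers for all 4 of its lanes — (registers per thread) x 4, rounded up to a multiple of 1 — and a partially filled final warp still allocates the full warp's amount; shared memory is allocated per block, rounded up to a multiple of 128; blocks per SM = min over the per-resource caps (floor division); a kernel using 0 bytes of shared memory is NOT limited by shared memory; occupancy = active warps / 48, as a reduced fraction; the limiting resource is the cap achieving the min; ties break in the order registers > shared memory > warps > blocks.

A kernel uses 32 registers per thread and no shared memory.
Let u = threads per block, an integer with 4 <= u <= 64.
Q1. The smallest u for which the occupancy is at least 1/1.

Answer: u = 5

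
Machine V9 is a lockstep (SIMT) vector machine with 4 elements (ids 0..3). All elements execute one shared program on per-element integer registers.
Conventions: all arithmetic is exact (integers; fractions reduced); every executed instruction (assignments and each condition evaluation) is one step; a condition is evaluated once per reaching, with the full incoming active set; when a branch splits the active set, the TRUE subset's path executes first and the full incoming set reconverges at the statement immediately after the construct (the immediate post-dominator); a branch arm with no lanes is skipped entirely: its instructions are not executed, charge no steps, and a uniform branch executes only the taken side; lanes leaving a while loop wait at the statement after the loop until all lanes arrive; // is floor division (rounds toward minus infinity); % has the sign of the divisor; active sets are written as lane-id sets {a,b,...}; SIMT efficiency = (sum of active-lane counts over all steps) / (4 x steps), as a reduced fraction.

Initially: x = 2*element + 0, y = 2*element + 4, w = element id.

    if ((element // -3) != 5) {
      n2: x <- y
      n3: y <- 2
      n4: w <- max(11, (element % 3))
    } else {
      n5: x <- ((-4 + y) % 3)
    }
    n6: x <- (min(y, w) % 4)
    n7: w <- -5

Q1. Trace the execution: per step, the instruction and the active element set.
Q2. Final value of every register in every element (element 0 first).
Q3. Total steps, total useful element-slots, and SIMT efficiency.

step 0: eval ((element // -3) != 5)  {0,1,2,3}
step 1: x <- y                       {0,1,2,3}
step 2: y <- 2                       {0,1,2,3}
step 3: w <- max(11, (element % 3))  {0,1,2,3}
step 4: x <- (min(y, w) % 4)         {0,1,2,3}
step 5: w <- -5                      {0,1,2,3}

Answer: 6 steps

x: 2,2,2,2
y: 2,2,2,2
w: -5,-5,-5,-5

steps = 6; useful = 24; efficiency = 24/24 = 1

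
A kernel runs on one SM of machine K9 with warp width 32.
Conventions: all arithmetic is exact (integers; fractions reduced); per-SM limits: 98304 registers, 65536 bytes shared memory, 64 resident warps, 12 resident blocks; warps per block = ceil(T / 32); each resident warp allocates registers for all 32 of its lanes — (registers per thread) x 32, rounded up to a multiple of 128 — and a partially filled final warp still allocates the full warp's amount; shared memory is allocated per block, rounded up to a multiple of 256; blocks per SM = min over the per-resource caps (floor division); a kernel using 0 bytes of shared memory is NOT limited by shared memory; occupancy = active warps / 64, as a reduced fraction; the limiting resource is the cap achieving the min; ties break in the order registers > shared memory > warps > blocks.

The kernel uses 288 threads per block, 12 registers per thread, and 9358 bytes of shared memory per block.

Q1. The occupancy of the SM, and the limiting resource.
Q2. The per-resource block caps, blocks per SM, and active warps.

Answer: occupancy 27/32, limited by shared memory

registers: 28 blocks
shared memory: 6 blocks
warps: 7 blocks
blocks: 12 blocks

Answer: 6 blocks, 54 active warps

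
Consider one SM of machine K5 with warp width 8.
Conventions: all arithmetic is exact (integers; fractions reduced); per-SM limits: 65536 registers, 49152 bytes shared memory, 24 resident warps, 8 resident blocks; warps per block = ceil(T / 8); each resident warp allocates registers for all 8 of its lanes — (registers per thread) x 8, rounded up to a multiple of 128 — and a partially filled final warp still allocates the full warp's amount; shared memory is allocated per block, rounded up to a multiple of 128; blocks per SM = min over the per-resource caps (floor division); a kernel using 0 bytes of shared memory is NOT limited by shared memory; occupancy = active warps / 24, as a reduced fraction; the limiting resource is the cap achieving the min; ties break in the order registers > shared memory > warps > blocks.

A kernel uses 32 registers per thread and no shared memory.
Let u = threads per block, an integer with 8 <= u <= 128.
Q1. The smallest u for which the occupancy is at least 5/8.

Answer: u = 9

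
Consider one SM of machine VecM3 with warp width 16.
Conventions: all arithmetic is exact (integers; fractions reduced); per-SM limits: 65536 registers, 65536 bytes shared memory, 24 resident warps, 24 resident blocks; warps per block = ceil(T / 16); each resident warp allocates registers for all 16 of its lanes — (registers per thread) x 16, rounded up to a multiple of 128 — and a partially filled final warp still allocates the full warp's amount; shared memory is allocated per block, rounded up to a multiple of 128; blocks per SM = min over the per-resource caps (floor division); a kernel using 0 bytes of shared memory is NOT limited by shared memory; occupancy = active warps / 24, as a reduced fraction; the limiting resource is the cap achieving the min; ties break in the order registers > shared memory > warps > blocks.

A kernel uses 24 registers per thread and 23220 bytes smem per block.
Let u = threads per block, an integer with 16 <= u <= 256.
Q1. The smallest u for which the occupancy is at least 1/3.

Answer: u = 49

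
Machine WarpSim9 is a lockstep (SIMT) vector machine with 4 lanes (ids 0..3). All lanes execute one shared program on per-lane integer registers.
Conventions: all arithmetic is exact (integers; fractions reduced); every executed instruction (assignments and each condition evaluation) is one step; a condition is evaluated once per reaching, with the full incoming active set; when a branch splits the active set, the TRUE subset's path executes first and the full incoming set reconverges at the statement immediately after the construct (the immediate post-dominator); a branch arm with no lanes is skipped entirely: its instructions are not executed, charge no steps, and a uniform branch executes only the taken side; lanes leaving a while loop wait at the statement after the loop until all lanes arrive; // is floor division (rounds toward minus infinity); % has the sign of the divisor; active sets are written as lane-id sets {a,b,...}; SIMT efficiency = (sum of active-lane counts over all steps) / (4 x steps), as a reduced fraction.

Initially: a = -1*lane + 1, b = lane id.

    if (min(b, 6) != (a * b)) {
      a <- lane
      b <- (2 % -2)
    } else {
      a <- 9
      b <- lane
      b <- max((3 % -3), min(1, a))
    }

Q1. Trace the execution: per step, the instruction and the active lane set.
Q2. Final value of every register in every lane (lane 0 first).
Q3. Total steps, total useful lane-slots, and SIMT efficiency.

step 0: eval (min(b, 6) != (a * b))  {0,1,2,3}
step 1: a <- lane                    {1,2,3}
step 2: b <- (2 % -2)                {1,2,3}
step 3: a <- 9                       {0}
step 4: b <- lane                    {0}
step 5: b <- max((3 % -3), min(1, a)) {0}

Answer: 6 steps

a: 9,1,2,3
b: 1,0,0,0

steps = 6; useful = 13; efficiency = 13/24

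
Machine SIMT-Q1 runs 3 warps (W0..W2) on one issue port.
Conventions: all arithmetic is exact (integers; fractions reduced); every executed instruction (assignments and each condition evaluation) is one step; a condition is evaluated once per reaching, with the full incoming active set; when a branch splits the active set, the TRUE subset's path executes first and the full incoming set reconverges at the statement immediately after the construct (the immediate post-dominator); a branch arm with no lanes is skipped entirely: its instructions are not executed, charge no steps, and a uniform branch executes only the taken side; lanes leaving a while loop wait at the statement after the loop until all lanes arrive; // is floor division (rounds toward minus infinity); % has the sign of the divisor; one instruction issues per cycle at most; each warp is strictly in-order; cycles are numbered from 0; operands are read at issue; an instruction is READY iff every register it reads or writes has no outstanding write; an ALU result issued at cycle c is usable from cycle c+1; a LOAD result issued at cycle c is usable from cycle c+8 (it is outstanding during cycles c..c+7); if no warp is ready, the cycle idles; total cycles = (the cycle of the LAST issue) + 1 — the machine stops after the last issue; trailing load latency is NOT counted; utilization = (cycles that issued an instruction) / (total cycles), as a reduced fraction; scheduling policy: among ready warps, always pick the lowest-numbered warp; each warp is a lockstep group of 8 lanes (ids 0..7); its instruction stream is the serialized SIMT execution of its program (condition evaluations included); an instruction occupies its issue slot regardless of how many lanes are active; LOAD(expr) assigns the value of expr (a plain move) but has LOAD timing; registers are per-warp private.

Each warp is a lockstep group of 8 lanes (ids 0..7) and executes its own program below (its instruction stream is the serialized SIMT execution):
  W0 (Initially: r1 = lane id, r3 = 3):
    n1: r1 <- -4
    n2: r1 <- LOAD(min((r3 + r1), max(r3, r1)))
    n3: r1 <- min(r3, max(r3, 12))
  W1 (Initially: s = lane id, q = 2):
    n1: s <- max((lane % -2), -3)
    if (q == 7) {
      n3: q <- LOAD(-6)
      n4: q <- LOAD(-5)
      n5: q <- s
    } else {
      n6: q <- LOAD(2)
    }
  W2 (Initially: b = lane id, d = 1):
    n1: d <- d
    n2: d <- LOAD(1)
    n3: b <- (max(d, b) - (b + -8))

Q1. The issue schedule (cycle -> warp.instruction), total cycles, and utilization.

cycle 0: W0.I0
cycle 1: W0.I1
cycle 2: W1.I0
cycle 3: W1.I1
cycle 4: W1.I2
cycle 5: W2.I0
cycle 6: W2.I1
cycle 7: idle
cycle 8: idle
cycle 9: W0.I2
cycle 10: idle
cycle 11: idle
cycle 12: idle
cycle 13: idle
cycle 14: W2.I2

Answer: 15 cycles, utilization 3/5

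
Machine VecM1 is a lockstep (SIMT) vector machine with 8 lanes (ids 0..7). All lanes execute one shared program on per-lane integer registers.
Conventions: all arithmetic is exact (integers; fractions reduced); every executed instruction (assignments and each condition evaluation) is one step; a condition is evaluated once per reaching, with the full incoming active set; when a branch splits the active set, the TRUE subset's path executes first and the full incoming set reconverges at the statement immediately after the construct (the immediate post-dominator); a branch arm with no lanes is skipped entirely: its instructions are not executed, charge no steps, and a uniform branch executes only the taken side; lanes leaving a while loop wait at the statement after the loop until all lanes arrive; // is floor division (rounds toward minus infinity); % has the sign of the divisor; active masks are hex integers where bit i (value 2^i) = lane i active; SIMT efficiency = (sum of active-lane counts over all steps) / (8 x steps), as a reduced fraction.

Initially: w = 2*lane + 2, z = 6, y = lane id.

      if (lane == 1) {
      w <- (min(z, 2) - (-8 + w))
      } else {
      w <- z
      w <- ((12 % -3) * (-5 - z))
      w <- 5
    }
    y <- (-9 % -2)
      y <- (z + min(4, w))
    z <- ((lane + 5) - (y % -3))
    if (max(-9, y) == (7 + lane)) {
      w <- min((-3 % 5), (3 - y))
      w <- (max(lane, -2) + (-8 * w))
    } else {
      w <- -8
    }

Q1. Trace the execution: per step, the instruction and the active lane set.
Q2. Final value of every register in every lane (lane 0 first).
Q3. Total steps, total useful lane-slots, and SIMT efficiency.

step 0: eval (lane == 1)             0xff
step 1: w <- (min(z, 2) - (-8 + w))  0x02
step 2: w <- z                       0xfd
step 3: w <- ((12 % -3) * (-5 - z))  0xfd
step 4: w <- 5                       0xfd
step 5: y <- (-9 % -2)               0xff
step 6: y <- (z + min(4, w))         0xff
step 7: z <- ((lane + 5) - (y % -3)) 0xff
step 8: eval (max(-9, y) == (7 + lane)) 0xff
step 9: w <- min((-3 % 5), (3 - y))  0x08
step 10: w <- (max(lane, -2) + (-8 * w)) 0x08
step 11: w <- -8                      0xf7

Answer: 12 steps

w: -8,-8,-8,59,-8,-8,-8,-8
z: 7,8,9,10,11,12,13,14
y: 10,10,10,10,10,10,10,10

steps = 12; useful = 71; efficiency = 71/96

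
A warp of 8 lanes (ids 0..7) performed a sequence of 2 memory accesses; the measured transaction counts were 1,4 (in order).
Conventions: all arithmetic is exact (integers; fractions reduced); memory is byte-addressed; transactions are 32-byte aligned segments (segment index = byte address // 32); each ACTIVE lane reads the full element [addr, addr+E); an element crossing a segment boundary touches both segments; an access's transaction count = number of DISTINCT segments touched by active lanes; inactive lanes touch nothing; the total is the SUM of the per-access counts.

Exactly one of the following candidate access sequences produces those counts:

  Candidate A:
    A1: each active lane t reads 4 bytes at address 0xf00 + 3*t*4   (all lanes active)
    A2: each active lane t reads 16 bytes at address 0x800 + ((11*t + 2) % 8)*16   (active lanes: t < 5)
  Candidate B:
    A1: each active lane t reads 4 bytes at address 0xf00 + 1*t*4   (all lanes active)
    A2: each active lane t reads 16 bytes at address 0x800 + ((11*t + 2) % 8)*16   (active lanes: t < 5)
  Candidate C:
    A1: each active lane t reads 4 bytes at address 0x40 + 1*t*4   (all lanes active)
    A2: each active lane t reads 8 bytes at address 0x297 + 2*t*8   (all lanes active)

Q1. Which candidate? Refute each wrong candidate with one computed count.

A: A1 gives 3 transactions, not 1
C: A2 gives 5 transactions, not 4
B: all counts match (1,4)

Answer: B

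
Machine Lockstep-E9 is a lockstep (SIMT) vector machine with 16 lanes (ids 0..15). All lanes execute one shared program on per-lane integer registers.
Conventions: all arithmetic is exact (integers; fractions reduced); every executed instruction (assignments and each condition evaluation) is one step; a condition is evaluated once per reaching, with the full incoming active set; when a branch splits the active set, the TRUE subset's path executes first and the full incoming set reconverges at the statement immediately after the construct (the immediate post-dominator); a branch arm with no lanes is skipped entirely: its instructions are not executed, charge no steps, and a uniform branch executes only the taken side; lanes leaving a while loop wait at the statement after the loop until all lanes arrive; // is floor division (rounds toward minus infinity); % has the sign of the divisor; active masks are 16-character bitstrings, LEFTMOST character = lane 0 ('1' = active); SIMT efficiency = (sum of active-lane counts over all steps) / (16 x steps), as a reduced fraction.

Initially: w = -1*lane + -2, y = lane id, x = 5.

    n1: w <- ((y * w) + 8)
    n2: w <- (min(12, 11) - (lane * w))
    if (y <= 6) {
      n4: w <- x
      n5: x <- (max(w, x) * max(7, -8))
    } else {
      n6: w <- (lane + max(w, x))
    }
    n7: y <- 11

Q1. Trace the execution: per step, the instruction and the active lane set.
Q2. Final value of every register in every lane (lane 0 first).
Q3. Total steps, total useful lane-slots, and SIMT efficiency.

step 0: w <- ((y * w) + 8)           1111111111111111
step 1: w <- (min(12, 11) - (lane * w)) 1111111111111111
step 2: eval (y <= 6)                1111111111111111
step 3: w <- x                       1111111000000000
step 4: x <- (max(w, x) * max(7, -8)) 1111111000000000
step 5: w <- (lane + max(w, x))      0000000111111111
step 6: y <- 11                      1111111111111111

Answer: 7 steps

w: 5,5,5,5,5,5,5,403,595,839,1141,1507,1943,2455,3049,3731
y: 11,11,11,11,11,11,11,11,11,11,11,11,11,11,11,11
x: 35,35,35,35,35,35,35,5,5,5,5,5,5,5,5,5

steps = 7; useful = 87; efficiency = 87/112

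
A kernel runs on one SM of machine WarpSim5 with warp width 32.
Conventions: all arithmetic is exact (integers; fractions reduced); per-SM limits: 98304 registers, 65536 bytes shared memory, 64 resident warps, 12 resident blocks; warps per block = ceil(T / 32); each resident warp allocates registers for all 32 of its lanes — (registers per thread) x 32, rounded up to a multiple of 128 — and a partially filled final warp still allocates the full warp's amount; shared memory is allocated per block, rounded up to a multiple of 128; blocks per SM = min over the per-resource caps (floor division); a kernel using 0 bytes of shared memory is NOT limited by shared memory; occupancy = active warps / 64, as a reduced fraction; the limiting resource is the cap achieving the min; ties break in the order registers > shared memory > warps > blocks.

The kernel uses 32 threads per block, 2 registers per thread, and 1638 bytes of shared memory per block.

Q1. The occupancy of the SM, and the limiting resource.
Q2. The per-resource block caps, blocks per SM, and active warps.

Answer: occupancy 3/16, limited by blocks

registers: 768 blocks
shared memory: 39 blocks
warps: 64 blocks
blocks: 12 blocks

Answer: 12 blocks, 12 active warps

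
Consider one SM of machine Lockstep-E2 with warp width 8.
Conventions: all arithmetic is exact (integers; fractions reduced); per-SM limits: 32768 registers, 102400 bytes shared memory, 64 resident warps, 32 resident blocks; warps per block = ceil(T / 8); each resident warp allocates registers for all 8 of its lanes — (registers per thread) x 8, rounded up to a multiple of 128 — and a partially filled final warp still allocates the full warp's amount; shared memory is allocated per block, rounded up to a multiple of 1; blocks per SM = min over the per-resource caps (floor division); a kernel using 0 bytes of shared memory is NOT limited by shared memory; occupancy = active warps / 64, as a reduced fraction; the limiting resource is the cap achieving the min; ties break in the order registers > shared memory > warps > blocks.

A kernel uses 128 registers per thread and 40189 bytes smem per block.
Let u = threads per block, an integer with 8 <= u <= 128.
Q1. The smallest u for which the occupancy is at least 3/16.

Answer: u = 41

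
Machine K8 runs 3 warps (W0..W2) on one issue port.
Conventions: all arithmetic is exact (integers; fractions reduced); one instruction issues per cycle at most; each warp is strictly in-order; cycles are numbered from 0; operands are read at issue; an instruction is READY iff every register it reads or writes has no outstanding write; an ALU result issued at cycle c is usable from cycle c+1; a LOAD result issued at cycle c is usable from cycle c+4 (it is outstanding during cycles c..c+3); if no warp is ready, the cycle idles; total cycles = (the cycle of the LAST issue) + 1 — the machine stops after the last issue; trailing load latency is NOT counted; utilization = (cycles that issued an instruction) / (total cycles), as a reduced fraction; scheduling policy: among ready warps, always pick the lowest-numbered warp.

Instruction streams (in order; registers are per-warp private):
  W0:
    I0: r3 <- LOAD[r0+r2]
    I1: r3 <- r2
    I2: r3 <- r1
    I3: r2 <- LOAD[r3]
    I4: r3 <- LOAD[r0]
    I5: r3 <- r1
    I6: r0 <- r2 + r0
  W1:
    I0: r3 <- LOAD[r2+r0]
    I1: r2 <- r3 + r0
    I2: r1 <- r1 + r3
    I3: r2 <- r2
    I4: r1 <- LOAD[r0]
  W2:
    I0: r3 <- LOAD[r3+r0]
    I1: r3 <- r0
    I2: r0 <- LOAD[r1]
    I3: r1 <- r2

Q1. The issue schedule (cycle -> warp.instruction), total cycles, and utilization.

cycle 0: W0.I0
cycle 1: W1.I0
cycle 2: W2.I0
cycle 3: idle
cycle 4: W0.I1
cycle 5: W0.I2
cycle 6: W0.I3
cycle 7: W0.I4
cycle 8: W1.I1
cycle 9: W1.I2
cycle 10: W1.I3
cycle 11: W0.I5
cycle 12: W0.I6
cycle 13: W1.I4
cycle 14: W2.I1
cycle 15: W2.I2
cycle 16: W2.I3

Answer: 17 cycles, utilization 16/17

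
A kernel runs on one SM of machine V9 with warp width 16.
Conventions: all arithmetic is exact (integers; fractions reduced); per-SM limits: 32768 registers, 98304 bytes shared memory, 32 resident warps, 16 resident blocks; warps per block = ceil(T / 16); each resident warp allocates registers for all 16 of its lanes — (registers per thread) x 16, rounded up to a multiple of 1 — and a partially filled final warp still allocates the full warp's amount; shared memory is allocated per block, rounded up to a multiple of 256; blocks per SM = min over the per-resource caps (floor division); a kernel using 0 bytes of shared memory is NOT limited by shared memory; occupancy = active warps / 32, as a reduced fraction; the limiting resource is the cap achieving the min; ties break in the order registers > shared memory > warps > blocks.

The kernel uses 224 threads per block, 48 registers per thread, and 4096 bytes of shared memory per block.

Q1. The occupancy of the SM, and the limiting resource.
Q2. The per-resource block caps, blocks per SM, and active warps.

Answer: occupancy 7/8, limited by warps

registers: 3 blocks
shared memory: 24 blocks
warps: 2 blocks
blocks: 16 blocks

Answer: 2 blocks, 28 active warps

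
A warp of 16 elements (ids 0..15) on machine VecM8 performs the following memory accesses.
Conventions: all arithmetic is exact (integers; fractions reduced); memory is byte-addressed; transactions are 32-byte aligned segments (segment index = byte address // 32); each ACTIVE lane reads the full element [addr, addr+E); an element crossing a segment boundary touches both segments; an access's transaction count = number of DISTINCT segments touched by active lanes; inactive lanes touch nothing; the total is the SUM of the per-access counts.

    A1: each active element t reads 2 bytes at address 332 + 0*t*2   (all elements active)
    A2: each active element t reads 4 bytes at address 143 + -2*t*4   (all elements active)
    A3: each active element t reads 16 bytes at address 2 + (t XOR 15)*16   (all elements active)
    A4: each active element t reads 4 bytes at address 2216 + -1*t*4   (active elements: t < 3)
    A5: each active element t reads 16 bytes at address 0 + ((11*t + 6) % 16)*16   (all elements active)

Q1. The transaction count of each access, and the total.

A1: 1 transaction
A2: 5 transactions
A3: 9 transactions
A4: 1 transaction
A5: 8 transactions

Answer: 1,5,9,1,8; total 24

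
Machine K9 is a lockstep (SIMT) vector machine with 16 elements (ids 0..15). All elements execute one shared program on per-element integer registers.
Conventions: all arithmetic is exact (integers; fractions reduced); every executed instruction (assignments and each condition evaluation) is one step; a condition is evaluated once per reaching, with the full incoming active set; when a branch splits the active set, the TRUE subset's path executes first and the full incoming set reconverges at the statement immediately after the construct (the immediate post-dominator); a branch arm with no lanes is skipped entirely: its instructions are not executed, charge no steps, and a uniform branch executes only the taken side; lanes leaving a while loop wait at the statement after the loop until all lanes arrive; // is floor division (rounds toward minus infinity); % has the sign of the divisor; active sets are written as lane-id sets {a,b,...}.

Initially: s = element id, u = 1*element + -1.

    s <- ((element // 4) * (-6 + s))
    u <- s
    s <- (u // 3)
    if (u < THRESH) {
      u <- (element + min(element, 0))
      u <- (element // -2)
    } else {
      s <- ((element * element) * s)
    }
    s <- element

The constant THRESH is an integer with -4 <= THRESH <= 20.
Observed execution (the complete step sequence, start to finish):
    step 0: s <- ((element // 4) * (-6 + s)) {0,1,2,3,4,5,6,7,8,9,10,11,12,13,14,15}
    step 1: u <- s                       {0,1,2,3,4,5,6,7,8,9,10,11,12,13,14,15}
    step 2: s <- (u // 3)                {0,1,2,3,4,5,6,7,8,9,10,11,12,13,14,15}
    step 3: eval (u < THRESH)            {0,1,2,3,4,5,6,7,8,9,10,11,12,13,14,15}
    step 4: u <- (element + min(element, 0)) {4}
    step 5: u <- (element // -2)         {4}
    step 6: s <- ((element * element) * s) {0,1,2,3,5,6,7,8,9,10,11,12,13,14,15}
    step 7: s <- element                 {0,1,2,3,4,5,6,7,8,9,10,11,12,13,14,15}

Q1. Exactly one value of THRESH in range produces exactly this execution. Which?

Answer: THRESH = -1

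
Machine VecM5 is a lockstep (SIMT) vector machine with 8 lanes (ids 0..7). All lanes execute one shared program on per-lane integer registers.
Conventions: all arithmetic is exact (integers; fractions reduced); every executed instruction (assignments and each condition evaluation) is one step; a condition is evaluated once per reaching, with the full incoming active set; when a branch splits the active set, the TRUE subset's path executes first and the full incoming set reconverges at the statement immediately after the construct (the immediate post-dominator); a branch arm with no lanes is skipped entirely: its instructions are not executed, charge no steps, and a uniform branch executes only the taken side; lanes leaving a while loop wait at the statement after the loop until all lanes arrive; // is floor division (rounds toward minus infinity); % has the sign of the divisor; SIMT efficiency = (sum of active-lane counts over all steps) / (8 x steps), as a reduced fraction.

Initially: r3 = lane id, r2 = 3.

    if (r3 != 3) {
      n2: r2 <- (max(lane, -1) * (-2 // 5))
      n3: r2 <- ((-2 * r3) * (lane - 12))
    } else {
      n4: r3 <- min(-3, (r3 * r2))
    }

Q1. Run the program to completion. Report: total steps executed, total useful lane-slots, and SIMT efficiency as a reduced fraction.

Answer: 4 steps, 23 useful, 23/32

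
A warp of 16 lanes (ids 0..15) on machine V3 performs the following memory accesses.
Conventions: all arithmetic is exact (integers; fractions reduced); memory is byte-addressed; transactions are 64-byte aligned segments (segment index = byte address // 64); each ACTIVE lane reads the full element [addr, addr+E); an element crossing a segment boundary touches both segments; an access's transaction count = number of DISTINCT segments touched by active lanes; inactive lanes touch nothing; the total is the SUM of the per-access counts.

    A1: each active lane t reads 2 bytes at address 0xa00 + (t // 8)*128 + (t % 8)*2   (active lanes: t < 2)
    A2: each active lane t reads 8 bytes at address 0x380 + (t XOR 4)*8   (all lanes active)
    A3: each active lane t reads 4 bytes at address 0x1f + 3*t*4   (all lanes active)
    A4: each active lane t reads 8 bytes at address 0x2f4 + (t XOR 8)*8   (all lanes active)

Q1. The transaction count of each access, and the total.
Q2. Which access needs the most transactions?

A1: 1 transaction
A2: 2 transactions
A3: 4 transactions
A4: 3 transactions

Answer: 1,2,4,3; total 10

Answer: A3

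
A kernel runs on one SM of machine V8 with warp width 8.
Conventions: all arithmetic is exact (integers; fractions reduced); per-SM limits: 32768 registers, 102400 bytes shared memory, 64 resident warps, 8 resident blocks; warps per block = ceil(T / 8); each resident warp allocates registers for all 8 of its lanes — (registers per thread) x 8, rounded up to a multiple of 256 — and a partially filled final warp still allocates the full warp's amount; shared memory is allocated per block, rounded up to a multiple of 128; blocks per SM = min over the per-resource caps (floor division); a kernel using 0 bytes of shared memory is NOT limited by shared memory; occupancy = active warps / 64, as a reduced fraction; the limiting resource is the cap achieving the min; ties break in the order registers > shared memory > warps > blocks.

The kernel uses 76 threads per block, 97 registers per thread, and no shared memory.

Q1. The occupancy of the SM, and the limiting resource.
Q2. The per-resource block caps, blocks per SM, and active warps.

Answer: occupancy 15/32, limited by registers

registers: 3 blocks
shared memory: no limit (kernel uses none)
warps: 6 blocks
blocks: 8 blocks

Answer: 3 blocks, 30 active warps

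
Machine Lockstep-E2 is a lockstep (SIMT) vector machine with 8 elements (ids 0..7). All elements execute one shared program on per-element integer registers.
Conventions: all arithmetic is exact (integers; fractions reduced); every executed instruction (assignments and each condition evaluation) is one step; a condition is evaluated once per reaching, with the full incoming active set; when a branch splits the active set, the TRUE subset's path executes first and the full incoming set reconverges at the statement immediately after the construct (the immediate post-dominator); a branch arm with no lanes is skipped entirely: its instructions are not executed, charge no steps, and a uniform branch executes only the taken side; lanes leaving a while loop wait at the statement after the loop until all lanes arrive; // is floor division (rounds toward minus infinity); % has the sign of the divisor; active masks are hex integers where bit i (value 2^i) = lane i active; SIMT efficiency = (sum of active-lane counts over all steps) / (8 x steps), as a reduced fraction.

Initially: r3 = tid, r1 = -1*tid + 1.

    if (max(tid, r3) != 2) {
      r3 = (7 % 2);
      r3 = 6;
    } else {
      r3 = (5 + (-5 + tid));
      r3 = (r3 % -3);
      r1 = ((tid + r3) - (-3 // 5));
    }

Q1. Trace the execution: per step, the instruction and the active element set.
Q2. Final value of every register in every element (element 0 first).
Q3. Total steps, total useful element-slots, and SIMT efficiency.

step 0: eval (max(tid, r3) != 2)     0xff
step 1: r3 <- (7 % 2)                0xfb
step 2: r3 <- 6                      0xfb
step 3: r3 <- (5 + (-5 + tid))       0x04
step 4: r3 <- (r3 % -3)              0x04
step 5: r1 <- ((tid + r3) - (-3 // 5)) 0x04

Answer: 6 steps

r3: 6,6,-1,6,6,6,6,6
r1: 1,0,2,-2,-3,-4,-5,-6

steps = 6; useful = 25; efficiency = 25/48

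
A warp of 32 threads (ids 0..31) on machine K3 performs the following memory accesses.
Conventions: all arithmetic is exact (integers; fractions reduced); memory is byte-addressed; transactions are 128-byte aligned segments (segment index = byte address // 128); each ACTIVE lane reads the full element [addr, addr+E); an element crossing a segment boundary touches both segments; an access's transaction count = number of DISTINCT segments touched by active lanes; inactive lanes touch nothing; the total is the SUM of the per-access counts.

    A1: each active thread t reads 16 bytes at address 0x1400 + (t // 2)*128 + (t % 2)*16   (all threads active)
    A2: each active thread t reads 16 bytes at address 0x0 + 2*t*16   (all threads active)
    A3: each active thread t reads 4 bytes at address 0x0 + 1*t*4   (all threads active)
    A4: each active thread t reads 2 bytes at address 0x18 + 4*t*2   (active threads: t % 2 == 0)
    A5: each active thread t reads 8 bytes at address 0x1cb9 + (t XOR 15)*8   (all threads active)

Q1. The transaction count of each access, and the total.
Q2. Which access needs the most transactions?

A1: 16 transactions
A2: 8 transactions
A3: 1 transaction
A4: 3 transactions
A5: 3 transactions

Answer: 16,8,1,3,3; total 31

Answer: A1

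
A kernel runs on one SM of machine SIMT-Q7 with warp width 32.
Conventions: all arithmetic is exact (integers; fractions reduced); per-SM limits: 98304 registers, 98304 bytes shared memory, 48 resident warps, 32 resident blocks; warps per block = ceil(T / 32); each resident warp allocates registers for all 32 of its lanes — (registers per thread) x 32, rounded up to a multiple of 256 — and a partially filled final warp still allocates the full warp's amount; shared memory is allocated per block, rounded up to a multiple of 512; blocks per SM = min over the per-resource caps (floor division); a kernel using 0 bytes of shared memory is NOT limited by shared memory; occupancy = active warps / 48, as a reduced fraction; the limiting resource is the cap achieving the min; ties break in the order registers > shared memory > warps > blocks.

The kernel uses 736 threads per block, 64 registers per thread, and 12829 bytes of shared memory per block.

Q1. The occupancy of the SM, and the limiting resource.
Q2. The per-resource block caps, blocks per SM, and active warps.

Answer: occupancy 23/24, limited by registers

registers: 2 blocks
shared memory: 7 blocks
warps: 2 blocks
blocks: 32 blocks

Answer: 2 blocks, 46 active warps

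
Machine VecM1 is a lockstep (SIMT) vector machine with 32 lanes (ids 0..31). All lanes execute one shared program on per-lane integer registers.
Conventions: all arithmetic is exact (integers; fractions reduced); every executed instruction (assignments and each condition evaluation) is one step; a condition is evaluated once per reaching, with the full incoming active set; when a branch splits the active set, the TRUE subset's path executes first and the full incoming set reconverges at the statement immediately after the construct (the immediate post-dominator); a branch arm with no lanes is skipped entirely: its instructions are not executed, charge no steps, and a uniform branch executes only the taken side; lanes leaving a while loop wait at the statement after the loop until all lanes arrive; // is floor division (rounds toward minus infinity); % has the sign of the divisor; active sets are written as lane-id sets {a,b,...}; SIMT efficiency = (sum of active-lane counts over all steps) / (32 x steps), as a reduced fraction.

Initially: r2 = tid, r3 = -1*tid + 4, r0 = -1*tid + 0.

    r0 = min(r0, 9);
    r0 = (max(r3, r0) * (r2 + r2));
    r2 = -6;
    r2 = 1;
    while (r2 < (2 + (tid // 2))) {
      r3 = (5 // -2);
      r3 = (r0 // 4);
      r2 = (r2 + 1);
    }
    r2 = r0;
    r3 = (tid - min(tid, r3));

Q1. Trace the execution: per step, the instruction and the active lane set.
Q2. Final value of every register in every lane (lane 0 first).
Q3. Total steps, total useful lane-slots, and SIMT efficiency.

step 0: r0 <- min(r0, 9)             {0,1,2,3,4,5,6,7,8,9,10,11,12,13,14,15,16,17,18,19,20,21,22,23,24,25,26,27,28,29,30,31}
step 1: r0 <- (max(r3, r0) * (r2 + r2)) {0,1,2,3,4,5,6,7,8,9,10,11,12,13,14,15,16,17,18,19,20,21,22,23,24,25,26,27,28,29,30,31}
step 2: r2 <- -6                     {0,1,2,3,4,5,6,7,8,9,10,11,12,13,14,15,16,17,18,19,20,21,22,23,24,25,26,27,28,29,30,31}
step 3: r2 <- 1                      {0,1,2,3,4,5,6,7,8,9,10,11,12,13,14,15,16,17,18,19,20,21,22,23,24,25,26,27,28,29,30,31}
step 4: eval (r2 < (2 + (tid // 2))) {0,1,2,3,4,5,6,7,8,9,10,11,12,13,14,15,16,17,18,19,20,21,22,23,24,25,26,27,28,29,30,31}
step 5: r3 <- (5 // -2)              {0,1,2,3,4,5,6,7,8,9,10,11,12,13,14,15,16,17,18,19,20,21,22,23,24,25,26,27,28,29,30,31}
step 6: r3 <- (r0 // 4)              {0,1,2,3,4,5,6,7,8,9,10,11,12,13,14,15,16,17,18,19,20,21,22,23,24,25,26,27,28,29,30,31}
step 7: r2 <- (r2 + 1)               {0,1,2,3,4,5,6,7,8,9,10,11,12,13,14,15,16,17,18,19,20,21,22,23,24,25,26,27,28,29,30,31}
step 8: eval (r2 < (2 + (tid // 2))) {0,1,2,3,4,5,6,7,8,9,10,11,12,13,14,15,16,17,18,19,20,21,22,23,24,25,26,27,28,29,30,31}
step 9: r3 <- (5 // -2)              {2,3,4,5,6,7,8,9,10,11,12,13,14,15,16,17,18,19,20,21,22,23,24,25,26,27,28,29,30,31}
step 10: r3 <- (r0 // 4)              {2,3,4,5,6,7,8,9,10,11,12,13,14,15,16,17,18,19,20,21,22,23,24,25,26,27,28,29,30,31}
step 11: r2 <- (r2 + 1)               {2,3,4,5,6,7,8,9,10,11,12,13,14,15,16,17,18,19,20,21,22,23,24,25,26,27,28,29,30,31}
step 12: eval (r2 < (2 + (tid // 2))) {2,3,4,5,6,7,8,9,10,11,12,13,14,15,16,17,18,19,20,21,22,23,24,25,26,27,28,29,30,31}
step 13: r3 <- (5 // -2)              {4,5,6,7,8,9,10,11,12,13,14,15,16,17,18,19,20,21,22,23,24,25,26,27,28,29,30,31}
step 14: r3 <- (r0 // 4)              {4,5,6,7,8,9,10,11,12,13,14,15,16,17,18,19,20,21,22,23,24,25,26,27,28,29,30,31}
step 15: r2 <- (r2 + 1)               {4,5,6,7,8,9,10,11,12,13,14,15,16,17,18,19,20,21,22,23,24,25,26,27,28,29,30,31}
step 16: eval (r2 < (2 + (tid // 2))) {4,5,6,7,8,9,10,11,12,13,14,15,16,17,18,19,20,21,22,23,24,25,26,27,28,29,30,31}
step 17: r3 <- (5 // -2)              {6,7,8,9,10,11,12,13,14,15,16,17,18,19,20,21,22,23,24,25,26,27,28,29,30,31}
step 18: r3 <- (r0 // 4)              {6,7,8,9,10,11,12,13,14,15,16,17,18,19,20,21,22,23,24,25,26,27,28,29,30,31}
step 19: r2 <- (r2 + 1)               {6,7,8,9,10,11,12,13,14,15,16,17,18,19,20,21,22,23,24,25,26,27,28,29,30,31}
step 20: eval (r2 < (2 + (tid // 2))) {6,7,8,9,10,11,12,13,14,15,16,17,18,19,20,21,22,23,24,25,26,27,28,29,30,31}
step 21: r3 <- (5 // -2)              {8,9,10,11,12,13,14,15,16,17,18,19,20,21,22,23,24,25,26,27,28,29,30,31}
step 22: r3 <- (r0 // 4)              {8,9,10,11,12,13,14,15,16,17,18,19,20,21,22,23,24,25,26,27,28,29,30,31}
step 23: r2 <- (r2 + 1)               {8,9,10,11,12,13,14,15,16,17,18,19,20,21,22,23,24,25,26,27,28,29,30,31}
step 24: eval (r2 < (2 + (tid // 2))) {8,9,10,11,12,13,14,15,16,17,18,19,20,21,22,23,24,25,26,27,28,29,30,31}
step 25: r3 <- (5 // -2)              {10,11,12,13,14,15,16,17,18,19,20,21,22,23,24,25,26,27,28,29,30,31}
step 26: r3 <- (r0 // 4)              {10,11,12,13,14,15,16,17,18,19,20,21,22,23,24,25,26,27,28,29,30,31}
step 27: r2 <- (r2 + 1)               {10,11,12,13,14,15,16,17,18,19,20,21,22,23,24,25,26,27,28,29,30,31}
step 28: eval (r2 < (2 + (tid // 2))) {10,11,12,13,14,15,16,17,18,19,20,21,22,23,24,25,26,27,28,29,30,31}
step 29: r3 <- (5 // -2)              {12,13,14,15,16,17,18,19,20,21,22,23,24,25,26,27,28,29,30,31}
step 30: r3 <- (r0 // 4)              {12,13,14,15,16,17,18,19,20,21,22,23,24,25,26,27,28,29,30,31}
step 31: r2 <- (r2 + 1)               {12,13,14,15,16,17,18,19,20,21,22,23,24,25,26,27,28,29,30,31}
step 32: eval (r2 < (2 + (tid // 2))) {12,13,14,15,16,17,18,19,20,21,22,23,24,25,26,27,28,29,30,31}
step 33: r3 <- (5 // -2)              {14,15,16,17,18,19,20,21,22,23,24,25,26,27,28,29,30,31}
step 34: r3 <- (r0 // 4)              {14,15,16,17,18,19,20,21,22,23,24,25,26,27,28,29,30,31}
step 35: r2 <- (r2 + 1)               {14,15,16,17,18,19,20,21,22,23,24,25,26,27,28,29,30,31}
step 36: eval (r2 < (2 + (tid // 2))) {14,15,16,17,18,19,20,21,22,23,24,25,26,27,28,29,30,31}
step 37: r3 <- (5 // -2)              {16,17,18,19,20,21,22,23,24,25,26,27,28,29,30,31}
step 38: r3 <- (r0 // 4)              {16,17,18,19,20,21,22,23,24,25,26,27,28,29,30,31}
step 39: r2 <- (r2 + 1)               {16,17,18,19,20,21,22,23,24,25,26,27,28,29,30,31}
step 40: eval (r2 < (2 + (tid // 2))) {16,17,18,19,20,21,22,23,24,25,26,27,28,29,30,31}
step 41: r3 <- (5 // -2)              {18,19,20,21,22,23,24,25,26,27,28,29,30,31}
step 42: r3 <- (r0 // 4)              {18,19,20,21,22,23,24,25,26,27,28,29,30,31}
step 43: r2 <- (r2 + 1)               {18,19,20,21,22,23,24,25,26,27,28,29,30,31}
step 44: eval (r2 < (2 + (tid // 2))) {18,19,20,21,22,23,24,25,26,27,28,29,30,31}
step 45: r3 <- (5 // -2)              {20,21,22,23,24,25,26,27,28,29,30,31}
step 46: r3 <- (r0 // 4)              {20,21,22,23,24,25,26,27,28,29,30,31}
step 47: r2 <- (r2 + 1)               {20,21,22,23,24,25,26,27,28,29,30,31}
step 48: eval (r2 < (2 + (tid // 2))) {20,21,22,23,24,25,26,27,28,29,30,31}
step 49: r3 <- (5 // -2)              {22,23,24,25,26,27,28,29,30,31}
step 50: r3 <- (r0 // 4)              {22,23,24,25,26,27,28,29,30,31}
step 51: r2 <- (r2 + 1)               {22,23,24,25,26,27,28,29,30,31}
step 52: eval (r2 < (2 + (tid // 2))) {22,23,24,25,26,27,28,29,30,31}
step 53: r3 <- (5 // -2)              {24,25,26,27,28,29,30,31}
step 54: r3 <- (r0 // 4)              {24,25,26,27,28,29,30,31}
step 55: r2 <- (r2 + 1)               {24,25,26,27,28,29,30,31}
step 56: eval (r2 < (2 + (tid // 2))) {24,25,26,27,28,29,30,31}
step 57: r3 <- (5 // -2)              {26,27,28,29,30,31}
step 58: r3 <- (r0 // 4)              {26,27,28,29,30,31}
step 59: r2 <- (r2 + 1)               {26,27,28,29,30,31}
step 60: eval (r2 < (2 + (tid // 2))) {26,27,28,29,30,31}
step 61: r3 <- (5 // -2)              {28,29,30,31}
step 62: r3 <- (r0 // 4)              {28,29,30,31}
step 63: r2 <- (r2 + 1)               {28,29,30,31}
step 64: eval (r2 < (2 + (tid // 2))) {28,29,30,31}
step 65: r3 <- (5 // -2)              {30,31}
step 66: r3 <- (r0 // 4)              {30,31}
step 67: r2 <- (r2 + 1)               {30,31}
step 68: eval (r2 < (2 + (tid // 2))) {30,31}
step 69: r2 <- r0                     {0,1,2,3,4,5,6,7,8,9,10,11,12,13,14,15,16,17,18,19,20,21,22,23,24,25,26,27,28,29,30,31}
step 70: r3 <- (tid - min(tid, r3))   {0,1,2,3,4,5,6,7,8,9,10,11,12,13,14,15,16,17,18,19,20,21,22,23,24,25,26,27,28,29,30,31}

Answer: 71 steps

r2: 0,6,8,6,0,-10,-24,-42,-64,-90,-120,-154,-192,-234,-280,-330,-384,-442,-504,-570,-640,-714,-792,-874,-960,-1050,-1144,-1242,-1344,-1450,-1560,-1674
r3: 0,0,0,2,4,8,12,18,24,32,40,50,60,72,84,98,112,128,144,162,180,200,220,242,264,288,312,338,364,392,420,450
r0: 0,6,8,6,0,-10,-24,-42,-64,-90,-120,-154,-192,-234,-280,-330,-384,-442,-504,-570,-640,-714,-792,-874,-960,-1050,-1144,-1242,-1344,-1450,-1560,-1674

steps = 71; useful = 1312; efficiency = 1312/2272 = 41/71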